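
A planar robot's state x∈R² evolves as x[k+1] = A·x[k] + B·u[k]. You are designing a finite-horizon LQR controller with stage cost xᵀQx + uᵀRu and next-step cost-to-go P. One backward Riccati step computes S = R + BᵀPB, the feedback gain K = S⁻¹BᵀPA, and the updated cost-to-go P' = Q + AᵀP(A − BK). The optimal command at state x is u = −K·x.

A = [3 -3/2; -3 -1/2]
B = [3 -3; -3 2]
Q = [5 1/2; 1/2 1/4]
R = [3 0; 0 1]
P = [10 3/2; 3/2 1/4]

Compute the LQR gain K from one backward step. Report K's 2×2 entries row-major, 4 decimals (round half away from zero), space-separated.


0.2332 -0.1269 -0.7150 0.4560

BᵀP = [25.5000 3.7500; -27.0000 -4.0000]
S = R + BᵀPB = [3 0; 0 1] + [65.2500 -69.0000; -69.0000 73.0000] = [68.2500 -69.0000; -69.0000 74.0000]
BᵀPA = [65.2500 -40.1250; -69.0000 42.5000]
K = S⁻¹·BᵀPA = [0.2332 -0.1269; -0.7150 0.4560]
A−BK = [0.1554 0.2487; -0.8705 -1.7927]
AᵀP(A−BK) = [0.6995 -0.3808; -0.3808 0.3407]
P' = Q + AᵀP(A−BK) = [5.6995 0.1192; 0.1192 0.5907]
tr(P') = 6.2902


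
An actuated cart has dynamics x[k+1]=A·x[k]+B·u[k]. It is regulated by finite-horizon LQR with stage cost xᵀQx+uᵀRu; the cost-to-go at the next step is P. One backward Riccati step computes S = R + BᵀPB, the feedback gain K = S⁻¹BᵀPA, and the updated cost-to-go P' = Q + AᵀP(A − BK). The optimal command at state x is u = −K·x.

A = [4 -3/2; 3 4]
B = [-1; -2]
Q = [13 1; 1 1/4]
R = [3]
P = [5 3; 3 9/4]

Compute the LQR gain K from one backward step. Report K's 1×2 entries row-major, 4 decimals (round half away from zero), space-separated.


-2.2931 -0.4655

BᵀP = [-11.0000 -7.5000]
S = R + BᵀPB = [3] + [26.0000] = [29.0000]
BᵀPA = [-66.5000 -13.5000]
K = S⁻¹·BᵀPA = [-2.2931 -0.4655]
A−BK = [1.7069 -1.9655; -1.5862 3.0690]
AᵀP(A−BK) = [19.7586 0.5431; 0.5431 4.9655]
P' = Q + AᵀP(A−BK) = [32.7586 1.5431; 1.5431 5.2155]
tr(P') = 37.9741


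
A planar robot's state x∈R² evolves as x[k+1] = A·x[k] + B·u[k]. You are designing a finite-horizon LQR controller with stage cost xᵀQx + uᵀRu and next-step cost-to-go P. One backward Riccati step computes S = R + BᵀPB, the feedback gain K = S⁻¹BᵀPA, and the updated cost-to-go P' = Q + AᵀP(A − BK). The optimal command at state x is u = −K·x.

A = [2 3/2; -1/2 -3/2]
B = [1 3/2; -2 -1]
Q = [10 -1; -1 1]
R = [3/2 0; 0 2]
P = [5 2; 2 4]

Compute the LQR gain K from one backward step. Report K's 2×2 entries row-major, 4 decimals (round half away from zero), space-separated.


-0.2807 0.4211 1.2094 0.5860

BᵀP = [1.0000 -6.0000; 5.5000 -1.0000]
S = R + BᵀPB = [3/2 0; 0 2] + [13.0000 7.5000; 7.5000 9.2500] = [14.5000 7.5000; 7.5000 11.2500]
BᵀPA = [5.0000 10.5000; 11.5000 9.7500]
K = S⁻¹·BᵀPA = [-0.2807 0.4211; 1.2094 0.5860]
A−BK = [0.4667 0.2000; 0.1480 -0.0719]
AᵀP(A−BK) = [4.4959 1.6561; 1.6561 1.1158]
P' = Q + AᵀP(A−BK) = [14.4959 0.6561; 0.6561 2.1158]
tr(P') = 16.6117


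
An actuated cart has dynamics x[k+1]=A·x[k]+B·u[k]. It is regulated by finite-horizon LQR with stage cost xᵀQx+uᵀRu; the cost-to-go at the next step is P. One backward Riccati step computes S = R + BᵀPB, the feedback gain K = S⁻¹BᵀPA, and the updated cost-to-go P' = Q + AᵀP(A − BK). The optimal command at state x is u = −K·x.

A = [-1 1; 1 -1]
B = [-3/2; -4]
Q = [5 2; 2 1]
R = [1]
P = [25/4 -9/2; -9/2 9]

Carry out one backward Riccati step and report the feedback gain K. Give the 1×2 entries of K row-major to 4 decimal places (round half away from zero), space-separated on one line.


BᵀP = [8.6250 -29.2500]
S = R + BᵀPB = [1] + [104.0625] = [105.0625]
BᵀPA = [-37.8750 37.8750]
K = S⁻¹·BᵀPA = [-0.3605 0.3605]
A−BK = [-1.5407 1.5407; -0.4420 0.4420]
AᵀP(A−BK) = [10.5961 -10.5961; -10.5961 10.5961]
P' = Q + AᵀP(A−BK) = [15.5961 -8.5961; -8.5961 11.5961]
tr(P') = 27.1921

-0.3605 0.3605


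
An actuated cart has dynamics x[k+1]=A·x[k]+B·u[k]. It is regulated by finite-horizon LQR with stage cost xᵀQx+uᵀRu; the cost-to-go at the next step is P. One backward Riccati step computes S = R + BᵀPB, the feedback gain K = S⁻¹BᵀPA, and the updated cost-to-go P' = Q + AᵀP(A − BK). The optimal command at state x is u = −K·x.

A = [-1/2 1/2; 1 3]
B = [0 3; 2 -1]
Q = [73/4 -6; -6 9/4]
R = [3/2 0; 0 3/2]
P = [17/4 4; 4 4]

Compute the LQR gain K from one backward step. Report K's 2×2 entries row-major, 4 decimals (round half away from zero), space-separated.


BᵀP = [8.0000 8.0000; 8.7500 8.0000]
S = R + BᵀPB = [3/2 0; 0 3/2] + [16.0000 16.0000; 16.0000 18.2500] = [17.5000 16.0000; 16.0000 19.7500]
BᵀPA = [4.0000 28.0000; 3.6250 28.3750]
K = S⁻¹·BᵀPA = [0.2343 1.1046; -0.0063 0.5418]
A−BK = [-0.4812 -1.1255; 0.5251 1.3326]
AᵀP(A−BK) = [0.1480 0.5549; 0.5549 2.7589]
P' = Q + AᵀP(A−BK) = [18.3980 -5.4451; -5.4451 5.0089]
tr(P') = 23.4069

0.2343 1.1046 -0.0063 0.5418


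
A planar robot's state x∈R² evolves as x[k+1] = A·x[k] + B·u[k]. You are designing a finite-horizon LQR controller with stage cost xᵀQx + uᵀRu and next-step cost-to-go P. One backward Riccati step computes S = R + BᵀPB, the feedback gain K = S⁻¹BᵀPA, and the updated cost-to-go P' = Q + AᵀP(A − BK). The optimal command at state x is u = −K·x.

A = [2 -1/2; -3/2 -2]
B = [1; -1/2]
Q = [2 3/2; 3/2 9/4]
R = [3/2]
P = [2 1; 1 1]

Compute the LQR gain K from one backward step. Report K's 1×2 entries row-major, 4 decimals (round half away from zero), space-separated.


BᵀP = [1.5000 0.5000]
S = R + BᵀPB = [3/2] + [1.2500] = [2.7500]
BᵀPA = [2.2500 -1.7500]
K = S⁻¹·BᵀPA = [0.8182 -0.6364]
A−BK = [1.1818 0.1364; -1.0909 -2.3182]
AᵀP(A−BK) = [2.4091 -0.8182; -0.8182 5.3864]
P' = Q + AᵀP(A−BK) = [4.4091 0.6818; 0.6818 7.6364]
tr(P') = 12.0455

0.8182 -0.6364


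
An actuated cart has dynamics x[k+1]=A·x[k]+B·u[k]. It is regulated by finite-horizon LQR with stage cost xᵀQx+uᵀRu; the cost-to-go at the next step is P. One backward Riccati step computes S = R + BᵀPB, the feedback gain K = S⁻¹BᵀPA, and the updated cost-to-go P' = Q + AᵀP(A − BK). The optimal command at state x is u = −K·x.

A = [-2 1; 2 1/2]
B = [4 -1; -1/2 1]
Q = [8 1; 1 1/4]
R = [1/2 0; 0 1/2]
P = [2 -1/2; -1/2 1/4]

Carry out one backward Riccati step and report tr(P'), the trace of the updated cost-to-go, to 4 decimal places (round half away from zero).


8.7429

BᵀP = [8.2500 -2.1250; -2.5000 0.7500]
S = R + BᵀPB = [1/2 0; 0 1/2] + [34.0625 -10.3750; -10.3750 3.2500] = [34.5625 -10.3750; -10.3750 3.7500]
BᵀPA = [-20.7500 7.1875; 6.5000 -2.1250]
K = S⁻¹·BᵀPA = [-0.4723 0.2233; 0.4267 0.0512]
A−BK = [0.3158 0.1579; 1.3371 0.5605]
AᵀP(A−BK) = [0.4267 0.0512; 0.0512 0.0661]
P' = Q + AᵀP(A−BK) = [8.4267 1.0512; 1.0512 0.3161]
tr(P') = 8.7429


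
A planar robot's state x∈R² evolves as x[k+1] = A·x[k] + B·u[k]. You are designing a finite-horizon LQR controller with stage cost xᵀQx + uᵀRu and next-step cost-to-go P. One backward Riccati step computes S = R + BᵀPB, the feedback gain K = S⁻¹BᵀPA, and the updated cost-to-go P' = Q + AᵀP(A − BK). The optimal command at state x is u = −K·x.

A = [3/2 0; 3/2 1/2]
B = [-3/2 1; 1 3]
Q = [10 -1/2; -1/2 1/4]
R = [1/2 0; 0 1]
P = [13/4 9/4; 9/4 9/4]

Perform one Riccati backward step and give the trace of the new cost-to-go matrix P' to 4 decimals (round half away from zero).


BᵀP = [-2.6250 -1.1250; 10.0000 9.0000]
S = R + BᵀPB = [1/2 0; 0 1] + [2.8125 -6.0000; -6.0000 37.0000] = [3.3125 -6.0000; -6.0000 38.0000]
BᵀPA = [-5.6250 -0.5625; 28.5000 4.5000]
K = S⁻¹·BᵀPA = [-0.4757 0.0626; 0.6749 0.1283]
A−BK = [0.1116 -0.0344; -0.0490 0.0525]
AᵀP(A−BK) = [0.5899 0.0704; 0.0704 0.0203]
P' = Q + AᵀP(A−BK) = [10.5899 -0.4296; -0.4296 0.2703]
tr(P') = 10.8602

10.8602


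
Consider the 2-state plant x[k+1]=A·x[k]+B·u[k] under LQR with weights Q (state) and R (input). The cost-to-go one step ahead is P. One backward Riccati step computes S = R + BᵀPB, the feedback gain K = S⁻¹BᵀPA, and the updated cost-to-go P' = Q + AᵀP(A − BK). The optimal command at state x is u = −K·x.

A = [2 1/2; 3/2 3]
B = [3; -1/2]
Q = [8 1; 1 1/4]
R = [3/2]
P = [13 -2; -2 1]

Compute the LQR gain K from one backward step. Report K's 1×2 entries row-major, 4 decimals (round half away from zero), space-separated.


0.5631 0.0040

BᵀP = [40.0000 -6.5000]
S = R + BᵀPB = [3/2] + [123.2500] = [124.7500]
BᵀPA = [70.2500 0.5000]
K = S⁻¹·BᵀPA = [0.5631 0.0040]
A−BK = [0.3106 0.4880; 1.7816 3.0020]
AᵀP(A−BK) = [2.6904 3.7184; 3.7184 6.2480]
P' = Q + AᵀP(A−BK) = [10.6904 4.7184; 4.7184 6.4980]
tr(P') = 17.1884


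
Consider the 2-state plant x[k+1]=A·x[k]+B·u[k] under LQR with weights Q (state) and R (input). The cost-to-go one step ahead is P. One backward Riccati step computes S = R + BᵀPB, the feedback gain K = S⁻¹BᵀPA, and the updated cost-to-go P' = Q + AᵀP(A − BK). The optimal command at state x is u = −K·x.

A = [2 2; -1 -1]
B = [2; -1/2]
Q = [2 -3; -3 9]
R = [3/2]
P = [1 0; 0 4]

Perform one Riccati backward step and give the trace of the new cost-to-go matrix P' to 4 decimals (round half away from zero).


15.9231

BᵀP = [2.0000 -2.0000]
S = R + BᵀPB = [3/2] + [5.0000] = [6.5000]
BᵀPA = [6.0000 6.0000]
K = S⁻¹·BᵀPA = [0.9231 0.9231]
A−BK = [0.1538 0.1538; -0.5385 -0.5385]
AᵀP(A−BK) = [2.4615 2.4615; 2.4615 2.4615]
P' = Q + AᵀP(A−BK) = [4.4615 -0.5385; -0.5385 11.4615]
tr(P') = 15.9231


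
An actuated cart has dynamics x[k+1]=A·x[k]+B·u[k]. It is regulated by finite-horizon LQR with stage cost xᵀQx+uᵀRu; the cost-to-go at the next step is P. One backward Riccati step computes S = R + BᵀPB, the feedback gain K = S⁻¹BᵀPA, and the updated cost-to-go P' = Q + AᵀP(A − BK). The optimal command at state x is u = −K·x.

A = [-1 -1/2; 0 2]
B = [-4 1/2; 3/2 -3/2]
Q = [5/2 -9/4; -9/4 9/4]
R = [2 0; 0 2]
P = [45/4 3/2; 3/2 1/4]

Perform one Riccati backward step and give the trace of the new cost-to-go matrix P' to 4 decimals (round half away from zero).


5.0744

BᵀP = [-42.7500 -5.6250; 3.3750 0.3750]
S = R + BᵀPB = [2 0; 0 2] + [162.5625 -12.9375; -12.9375 1.1250] = [164.5625 -12.9375; -12.9375 3.1250]
BᵀPA = [42.7500 10.1250; -3.3750 -0.9375]
K = S⁻¹·BᵀPA = [0.2593 0.0562; -0.0067 -0.0671]
A−BK = [0.0404 -0.2414; -0.3989 1.8149]
AᵀP(A−BK) = [0.1443 -0.0062; -0.0062 0.1800]
P' = Q + AᵀP(A−BK) = [2.6443 -2.2562; -2.2562 2.4300]
tr(P') = 5.0744


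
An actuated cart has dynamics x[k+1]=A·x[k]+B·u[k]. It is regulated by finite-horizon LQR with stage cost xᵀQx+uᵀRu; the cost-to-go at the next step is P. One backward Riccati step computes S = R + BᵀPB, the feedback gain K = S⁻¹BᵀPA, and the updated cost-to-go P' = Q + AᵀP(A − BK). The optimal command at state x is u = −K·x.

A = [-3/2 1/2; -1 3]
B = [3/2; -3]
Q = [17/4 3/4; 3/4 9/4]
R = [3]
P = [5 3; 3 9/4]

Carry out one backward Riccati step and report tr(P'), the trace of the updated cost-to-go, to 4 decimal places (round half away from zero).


BᵀP = [-1.5000 -2.2500]
S = R + BᵀPB = [3] + [4.5000] = [7.5000]
BᵀPA = [4.5000 -7.5000]
K = S⁻¹·BᵀPA = [0.6000 -1.0000]
A−BK = [-2.4000 2.0000; 0.8000 0.0000]
AᵀP(A−BK) = [19.8000 -21.0000; -21.0000 23.0000]
P' = Q + AᵀP(A−BK) = [24.0500 -20.2500; -20.2500 25.2500]
tr(P') = 49.3000

49.3000


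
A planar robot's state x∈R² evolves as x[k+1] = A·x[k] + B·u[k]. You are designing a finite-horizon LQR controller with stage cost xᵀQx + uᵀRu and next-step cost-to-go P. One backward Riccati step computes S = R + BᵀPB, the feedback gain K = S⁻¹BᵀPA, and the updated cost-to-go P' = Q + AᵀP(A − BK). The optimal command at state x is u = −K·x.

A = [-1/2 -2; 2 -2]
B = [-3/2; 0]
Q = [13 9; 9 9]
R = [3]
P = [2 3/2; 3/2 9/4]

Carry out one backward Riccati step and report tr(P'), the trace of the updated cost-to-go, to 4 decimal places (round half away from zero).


BᵀP = [-3.0000 -2.2500]
S = R + BᵀPB = [3] + [4.5000] = [7.5000]
BᵀPA = [-3.0000 10.5000]
K = S⁻¹·BᵀPA = [-0.4000 1.4000]
A−BK = [-1.1000 0.1000; 2.0000 -2.0000]
AᵀP(A−BK) = [5.3000 -7.3000; -7.3000 14.3000]
P' = Q + AᵀP(A−BK) = [18.3000 1.7000; 1.7000 23.3000]
tr(P') = 41.6000

41.6000


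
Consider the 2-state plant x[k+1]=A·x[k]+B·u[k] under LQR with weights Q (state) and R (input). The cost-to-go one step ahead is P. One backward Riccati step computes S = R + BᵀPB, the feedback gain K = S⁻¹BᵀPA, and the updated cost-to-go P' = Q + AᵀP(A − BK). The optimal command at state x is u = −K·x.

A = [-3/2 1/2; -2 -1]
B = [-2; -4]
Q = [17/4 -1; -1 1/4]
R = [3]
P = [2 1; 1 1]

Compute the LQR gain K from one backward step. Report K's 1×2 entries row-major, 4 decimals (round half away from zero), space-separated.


0.5581 0.0465

BᵀP = [-8.0000 -6.0000]
S = R + BᵀPB = [3] + [40.0000] = [43.0000]
BᵀPA = [24.0000 2.0000]
K = S⁻¹·BᵀPA = [0.5581 0.0465]
A−BK = [-0.3837 0.5930; 0.2326 -0.8140]
AᵀP(A−BK) = [1.1047 -0.1163; -0.1163 0.4070]
P' = Q + AᵀP(A−BK) = [5.3547 -1.1163; -1.1163 0.6570]
tr(P') = 6.0116


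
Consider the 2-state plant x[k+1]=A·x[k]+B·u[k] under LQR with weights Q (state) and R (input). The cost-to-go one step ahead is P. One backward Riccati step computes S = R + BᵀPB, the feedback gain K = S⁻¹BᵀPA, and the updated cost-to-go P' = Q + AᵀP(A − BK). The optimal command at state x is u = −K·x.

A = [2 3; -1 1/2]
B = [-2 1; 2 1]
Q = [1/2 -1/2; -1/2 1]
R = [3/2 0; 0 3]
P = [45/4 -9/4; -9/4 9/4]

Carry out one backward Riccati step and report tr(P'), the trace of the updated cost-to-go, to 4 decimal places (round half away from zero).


9.3206

BᵀP = [-27.0000 9.0000; 9.0000 0.0000]
S = R + BᵀPB = [3/2 0; 0 3] + [72.0000 -18.0000; -18.0000 9.0000] = [73.5000 -18.0000; -18.0000 12.0000]
BᵀPA = [-63.0000 -76.5000; 18.0000 27.0000]
K = S⁻¹·BᵀPA = [-0.7742 -0.7742; 0.3387 1.0887]
A−BK = [0.1129 0.3629; 0.2097 0.9597]
AᵀP(A−BK) = [1.3790 2.5040; 2.5040 6.4415]
P' = Q + AᵀP(A−BK) = [1.8790 2.0040; 2.0040 7.4415]
tr(P') = 9.3206


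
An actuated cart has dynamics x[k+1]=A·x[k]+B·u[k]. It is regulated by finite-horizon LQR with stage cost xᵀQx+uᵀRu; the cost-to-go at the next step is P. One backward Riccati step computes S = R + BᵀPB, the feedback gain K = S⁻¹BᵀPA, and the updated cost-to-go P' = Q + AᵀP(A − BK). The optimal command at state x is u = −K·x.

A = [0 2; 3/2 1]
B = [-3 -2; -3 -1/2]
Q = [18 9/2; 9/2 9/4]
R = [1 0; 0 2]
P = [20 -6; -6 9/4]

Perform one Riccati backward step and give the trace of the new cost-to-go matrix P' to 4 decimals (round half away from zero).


BᵀP = [-42.0000 11.2500; -37.0000 10.8750]
S = R + BᵀPB = [1 0; 0 2] + [92.2500 78.3750; 78.3750 68.5625] = [93.2500 78.3750; 78.3750 70.5625]
BᵀPA = [16.8750 -72.7500; 16.3125 -63.1250]
K = S⁻¹·BᵀPA = [-0.2007 -0.4253; 0.4541 -0.4222]
A−BK = [0.3061 -0.1203; 1.1251 -0.4871]
AᵀP(A−BK) = [1.0419 -0.5608; -0.5608 0.6574]
P' = Q + AᵀP(A−BK) = [19.0419 3.9392; 3.9392 2.9074]
tr(P') = 21.9493

21.9493


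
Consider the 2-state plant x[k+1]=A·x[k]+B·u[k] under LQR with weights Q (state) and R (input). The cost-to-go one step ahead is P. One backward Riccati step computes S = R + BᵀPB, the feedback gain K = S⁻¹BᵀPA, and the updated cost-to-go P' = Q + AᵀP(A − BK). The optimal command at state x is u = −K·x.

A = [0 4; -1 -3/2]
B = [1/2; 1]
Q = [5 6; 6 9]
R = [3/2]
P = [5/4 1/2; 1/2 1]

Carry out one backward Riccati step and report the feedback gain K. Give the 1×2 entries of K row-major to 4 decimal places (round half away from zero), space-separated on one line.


-0.3774 0.7925

BᵀP = [1.1250 1.2500]
S = R + BᵀPB = [3/2] + [1.8125] = [3.3125]
BᵀPA = [-1.2500 2.6250]
K = S⁻¹·BᵀPA = [-0.3774 0.7925]
A−BK = [0.1887 3.6038; -0.6226 -2.2925]
AᵀP(A−BK) = [0.5283 0.4906; 0.4906 14.1698]
P' = Q + AᵀP(A−BK) = [5.5283 6.4906; 6.4906 23.1698]
tr(P') = 28.6981


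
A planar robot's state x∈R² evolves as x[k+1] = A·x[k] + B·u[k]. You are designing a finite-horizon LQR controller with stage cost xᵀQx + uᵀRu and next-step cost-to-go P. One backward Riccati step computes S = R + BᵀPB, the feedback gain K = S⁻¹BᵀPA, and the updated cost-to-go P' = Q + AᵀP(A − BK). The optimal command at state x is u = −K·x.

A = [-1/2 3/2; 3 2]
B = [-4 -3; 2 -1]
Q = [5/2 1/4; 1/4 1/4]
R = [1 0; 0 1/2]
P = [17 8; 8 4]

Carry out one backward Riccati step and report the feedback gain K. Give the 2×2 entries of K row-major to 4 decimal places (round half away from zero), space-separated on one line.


BᵀP = [-52.0000 -24.0000; -59.0000 -28.0000]
S = R + BᵀPB = [1 0; 0 1/2] + [160.0000 180.0000; 180.0000 205.0000] = [161.0000 180.0000; 180.0000 205.5000]
BᵀPA = [-46.0000 -126.0000; -54.5000 -144.5000]
K = S⁻¹·BᵀPA = [0.5208 0.1707; -0.7214 -0.8527]
A−BK = [-0.5810 -0.3753; 1.2371 0.8060]
AᵀP(A−BK) = [0.8915 0.6311; 0.6311 0.5458]
P' = Q + AᵀP(A−BK) = [3.3915 0.8811; 0.8811 0.7958]
tr(P') = 4.1873

0.5208 0.1707 -0.7214 -0.8527


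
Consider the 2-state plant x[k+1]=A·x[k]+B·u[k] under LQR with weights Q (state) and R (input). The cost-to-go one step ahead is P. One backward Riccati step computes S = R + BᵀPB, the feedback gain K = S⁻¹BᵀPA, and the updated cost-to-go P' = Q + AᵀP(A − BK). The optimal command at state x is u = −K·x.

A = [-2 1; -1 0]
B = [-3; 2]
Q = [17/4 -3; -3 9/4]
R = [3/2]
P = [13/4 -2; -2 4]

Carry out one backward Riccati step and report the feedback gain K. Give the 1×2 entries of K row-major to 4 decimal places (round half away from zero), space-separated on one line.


BᵀP = [-13.7500 14.0000]
S = R + BᵀPB = [3/2] + [69.2500] = [70.7500]
BᵀPA = [13.5000 -13.7500]
K = S⁻¹·BᵀPA = [0.1908 -0.1943]
A−BK = [-1.4276 0.4170; -1.3816 0.3887]
AᵀP(A−BK) = [6.4240 -1.8763; -1.8763 0.5777]
P' = Q + AᵀP(A−BK) = [10.6740 -4.8763; -4.8763 2.8277]
tr(P') = 13.5018

0.1908 -0.1943


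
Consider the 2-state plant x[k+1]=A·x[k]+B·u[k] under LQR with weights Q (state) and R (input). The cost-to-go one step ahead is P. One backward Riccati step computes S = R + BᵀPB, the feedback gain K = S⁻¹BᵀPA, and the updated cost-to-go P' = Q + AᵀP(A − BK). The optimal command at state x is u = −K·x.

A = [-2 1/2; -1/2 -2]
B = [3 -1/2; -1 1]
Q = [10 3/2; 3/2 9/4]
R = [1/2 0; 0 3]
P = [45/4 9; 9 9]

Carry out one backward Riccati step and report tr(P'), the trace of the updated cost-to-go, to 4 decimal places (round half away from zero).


21.5209

BᵀP = [24.7500 18.0000; 3.3750 4.5000]
S = R + BᵀPB = [1/2 0; 0 3] + [56.2500 5.6250; 5.6250 2.8125] = [56.7500 5.6250; 5.6250 5.8125]
BᵀPA = [-58.5000 -23.6250; -9.0000 -7.3125]
K = S⁻¹·BᵀPA = [-0.9704 -0.3225; -0.6092 -0.9459]
A−BK = [0.6067 0.9947; -0.8612 -1.3766]
AᵀP(A−BK) = [2.9955 4.1180; 4.1180 6.2754]
P' = Q + AᵀP(A−BK) = [12.9955 5.6180; 5.6180 8.5254]
tr(P') = 21.5209


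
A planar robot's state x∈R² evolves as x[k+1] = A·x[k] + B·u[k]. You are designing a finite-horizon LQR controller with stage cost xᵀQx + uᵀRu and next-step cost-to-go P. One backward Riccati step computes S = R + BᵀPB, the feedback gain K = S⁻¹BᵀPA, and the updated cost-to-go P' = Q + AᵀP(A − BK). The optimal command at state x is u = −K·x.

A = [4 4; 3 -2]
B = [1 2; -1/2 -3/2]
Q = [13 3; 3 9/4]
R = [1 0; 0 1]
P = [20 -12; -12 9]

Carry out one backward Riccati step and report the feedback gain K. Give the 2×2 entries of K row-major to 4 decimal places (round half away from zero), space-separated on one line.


BᵀP = [26.0000 -16.5000; 58.0000 -37.5000]
S = R + BᵀPB = [1 0; 0 1] + [34.2500 76.7500; 76.7500 172.2500] = [35.2500 76.7500; 76.7500 173.2500]
BᵀPA = [54.5000 137.0000; 119.5000 307.0000]
K = S⁻¹·BᵀPA = [1.2494 0.7991; 0.1363 1.4180]
A−BK = [2.4781 0.3649; 3.8291 0.5266]
AᵀP(A−BK) = [28.6236 4.9977; 4.9977 3.1963]
P' = Q + AᵀP(A−BK) = [41.6236 7.9977; 7.9977 5.4463]
tr(P') = 47.0699

1.2494 0.7991 0.1363 1.4180


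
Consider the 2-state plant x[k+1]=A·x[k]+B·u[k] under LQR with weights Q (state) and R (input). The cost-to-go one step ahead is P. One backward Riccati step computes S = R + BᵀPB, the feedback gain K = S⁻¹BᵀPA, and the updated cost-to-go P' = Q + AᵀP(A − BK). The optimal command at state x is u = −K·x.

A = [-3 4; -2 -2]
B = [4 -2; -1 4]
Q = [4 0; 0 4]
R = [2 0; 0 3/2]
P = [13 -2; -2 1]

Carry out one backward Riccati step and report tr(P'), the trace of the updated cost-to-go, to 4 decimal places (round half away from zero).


BᵀP = [54.0000 -9.0000; -34.0000 8.0000]
S = R + BᵀPB = [2 0; 0 3/2] + [225.0000 -144.0000; -144.0000 100.0000] = [227.0000 -144.0000; -144.0000 101.5000]
BᵀPA = [-144.0000 234.0000; 86.0000 -152.0000]
K = S⁻¹·BᵀPA = [-0.9685 0.8084; -0.5268 -0.3506]
A−BK = [-0.1794 0.0651; -0.8614 0.2109]
AᵀP(A−BK) = [2.8347 -1.4346; -1.4346 1.5361]
P' = Q + AᵀP(A−BK) = [6.8347 -1.4346; -1.4346 5.5361]
tr(P') = 12.3708

12.3708


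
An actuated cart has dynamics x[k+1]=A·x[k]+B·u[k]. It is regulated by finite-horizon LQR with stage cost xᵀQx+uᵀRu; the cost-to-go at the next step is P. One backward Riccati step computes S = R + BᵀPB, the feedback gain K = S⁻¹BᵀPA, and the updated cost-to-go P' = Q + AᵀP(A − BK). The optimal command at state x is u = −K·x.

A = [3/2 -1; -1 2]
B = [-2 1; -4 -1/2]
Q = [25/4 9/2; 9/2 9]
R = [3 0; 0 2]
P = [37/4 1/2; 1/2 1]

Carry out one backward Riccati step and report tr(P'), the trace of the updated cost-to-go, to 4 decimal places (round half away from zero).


BᵀP = [-20.5000 -5.0000; 9.0000 0.0000]
S = R + BᵀPB = [3 0; 0 2] + [61.0000 -18.0000; -18.0000 9.0000] = [64.0000 -18.0000; -18.0000 11.0000]
BᵀPA = [-25.7500 10.5000; 13.5000 -9.0000]
K = S⁻¹·BᵀPA = [-0.1059 -0.1224; 1.0539 -1.0184]
A−BK = [0.2342 -0.2263; -0.8967 1.0013]
AᵀP(A−BK) = [3.3567 -3.2773; -3.2773 3.3691]
P' = Q + AᵀP(A−BK) = [9.6067 1.2227; 1.2227 12.3691]
tr(P') = 21.9758

21.9758


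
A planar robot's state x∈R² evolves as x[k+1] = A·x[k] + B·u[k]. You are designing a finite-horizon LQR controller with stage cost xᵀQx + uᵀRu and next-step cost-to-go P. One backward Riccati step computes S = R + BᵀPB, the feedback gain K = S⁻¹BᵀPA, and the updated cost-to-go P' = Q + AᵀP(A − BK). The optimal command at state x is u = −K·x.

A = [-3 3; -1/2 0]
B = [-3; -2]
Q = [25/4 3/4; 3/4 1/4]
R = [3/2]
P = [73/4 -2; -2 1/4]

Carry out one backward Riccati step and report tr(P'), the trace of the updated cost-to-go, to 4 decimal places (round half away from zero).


BᵀP = [-50.7500 5.5000]
S = R + BᵀPB = [3/2] + [141.2500] = [142.7500]
BᵀPA = [149.5000 -152.2500]
K = S⁻¹·BᵀPA = [1.0473 -1.0665]
A−BK = [0.1419 -0.1996; 1.5946 -2.1331]
AᵀP(A−BK) = [1.7433 -1.8008; -1.8008 1.8678]
P' = Q + AᵀP(A−BK) = [7.9933 -1.0508; -1.0508 2.1178]
tr(P') = 10.1111

10.1111


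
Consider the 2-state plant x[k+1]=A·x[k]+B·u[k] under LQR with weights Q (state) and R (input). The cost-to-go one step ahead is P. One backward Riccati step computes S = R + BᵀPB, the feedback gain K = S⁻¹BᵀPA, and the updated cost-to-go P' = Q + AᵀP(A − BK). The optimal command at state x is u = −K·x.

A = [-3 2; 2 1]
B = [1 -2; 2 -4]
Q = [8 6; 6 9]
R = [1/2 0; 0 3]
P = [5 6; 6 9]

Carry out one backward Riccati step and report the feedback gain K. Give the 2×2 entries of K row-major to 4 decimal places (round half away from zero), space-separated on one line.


BᵀP = [17.0000 24.0000; -34.0000 -48.0000]
S = R + BᵀPB = [1/2 0; 0 3] + [65.0000 -130.0000; -130.0000 260.0000] = [65.5000 -130.0000; -130.0000 263.0000]
BᵀPA = [-3.0000 58.0000; 6.0000 -116.0000]
K = S⁻¹·BᵀPA = [-0.0276 0.5329; 0.0092 -0.1776]
A−BK = [-2.9541 1.1118; 2.0919 -0.7764]
AᵀP(A−BK) = [8.8622 -3.3354; -3.3354 1.4839]
P' = Q + AᵀP(A−BK) = [16.8622 2.6646; 2.6646 10.4839]
tr(P') = 27.3461

-0.0276 0.5329 0.0092 -0.1776


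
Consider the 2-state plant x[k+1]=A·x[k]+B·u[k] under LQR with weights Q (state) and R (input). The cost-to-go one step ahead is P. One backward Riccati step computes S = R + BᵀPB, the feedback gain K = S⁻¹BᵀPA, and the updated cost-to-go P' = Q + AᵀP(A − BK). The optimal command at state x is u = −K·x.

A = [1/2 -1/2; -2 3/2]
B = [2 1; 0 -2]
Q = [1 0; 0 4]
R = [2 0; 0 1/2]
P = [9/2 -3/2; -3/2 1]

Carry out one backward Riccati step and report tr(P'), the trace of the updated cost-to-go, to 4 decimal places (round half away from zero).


5.6333

BᵀP = [9.0000 -3.0000; 7.5000 -3.5000]
S = R + BᵀPB = [2 0; 0 1/2] + [18.0000 15.0000; 15.0000 14.5000] = [20.0000 15.0000; 15.0000 15.0000]
BᵀPA = [10.5000 -9.0000; 10.7500 -9.0000]
K = S⁻¹·BᵀPA = [-0.0500 0.0000; 0.7667 -0.6000]
A−BK = [-0.1667 0.1000; -0.4667 0.3000]
AᵀP(A−BK) = [0.4083 -0.3000; -0.3000 0.2250]
P' = Q + AᵀP(A−BK) = [1.4083 -0.3000; -0.3000 4.2250]
tr(P') = 5.6333


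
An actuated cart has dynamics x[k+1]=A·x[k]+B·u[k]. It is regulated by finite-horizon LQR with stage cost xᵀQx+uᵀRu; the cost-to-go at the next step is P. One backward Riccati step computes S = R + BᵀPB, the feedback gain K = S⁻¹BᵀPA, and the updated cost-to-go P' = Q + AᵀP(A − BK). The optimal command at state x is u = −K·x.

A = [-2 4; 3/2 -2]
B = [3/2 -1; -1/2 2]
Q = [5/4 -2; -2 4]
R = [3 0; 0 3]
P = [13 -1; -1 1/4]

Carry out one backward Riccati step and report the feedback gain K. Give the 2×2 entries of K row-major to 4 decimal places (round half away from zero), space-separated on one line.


BᵀP = [20.0000 -1.6250; -15.0000 1.5000]
S = R + BᵀPB = [3 0; 0 3] + [30.8125 -23.2500; -23.2500 18.0000] = [33.8125 -23.2500; -23.2500 21.0000]
BᵀPA = [-42.4375 83.2500; 32.2500 -63.0000]
K = S⁻¹·BᵀPA = [-0.8341 1.6726; 0.6123 -1.1482]
A−BK = [-0.1366 0.3429; -0.1416 1.1327]
AᵀP(A−BK) = [3.4206 -6.7400; -6.7400 13.4204]
P' = Q + AᵀP(A−BK) = [4.6706 -8.7400; -8.7400 17.4204]
tr(P') = 22.0910

-0.8341 1.6726 0.6123 -1.1482


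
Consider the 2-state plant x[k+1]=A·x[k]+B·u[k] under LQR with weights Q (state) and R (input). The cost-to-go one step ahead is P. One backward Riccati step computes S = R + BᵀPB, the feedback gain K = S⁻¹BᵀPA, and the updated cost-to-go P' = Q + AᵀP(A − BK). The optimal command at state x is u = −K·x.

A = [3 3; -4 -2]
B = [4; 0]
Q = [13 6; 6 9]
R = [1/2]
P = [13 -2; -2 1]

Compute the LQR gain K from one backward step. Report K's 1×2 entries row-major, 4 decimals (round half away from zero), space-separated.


BᵀP = [52.0000 -8.0000]
S = R + BᵀPB = [1/2] + [208.0000] = [208.5000]
BᵀPA = [188.0000 172.0000]
K = S⁻¹·BᵀPA = [0.9017 0.8249]
A−BK = [-0.6067 -0.2998; -4.0000 -2.0000]
AᵀP(A−BK) = [11.4844 5.9113; 5.9113 3.1103]
P' = Q + AᵀP(A−BK) = [24.4844 11.9113; 11.9113 12.1103]
tr(P') = 36.5947

0.9017 0.8249


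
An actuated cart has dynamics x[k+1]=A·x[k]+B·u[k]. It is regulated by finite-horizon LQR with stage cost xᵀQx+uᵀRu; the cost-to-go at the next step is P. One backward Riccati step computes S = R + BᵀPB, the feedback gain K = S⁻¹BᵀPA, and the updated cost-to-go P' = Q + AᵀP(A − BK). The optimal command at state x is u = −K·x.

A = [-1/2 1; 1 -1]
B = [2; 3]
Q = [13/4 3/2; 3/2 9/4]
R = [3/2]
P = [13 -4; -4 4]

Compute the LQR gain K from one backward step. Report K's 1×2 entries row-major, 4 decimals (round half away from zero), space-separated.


BᵀP = [14.0000 4.0000]
S = R + BᵀPB = [3/2] + [40.0000] = [41.5000]
BᵀPA = [-3.0000 10.0000]
K = S⁻¹·BᵀPA = [-0.0723 0.2410]
A−BK = [-0.3554 0.5181; 1.2169 -1.7229]
AᵀP(A−BK) = [11.0331 -15.7771; -15.7771 22.5904]
P' = Q + AᵀP(A−BK) = [14.2831 -14.2771; -14.2771 24.8404]
tr(P') = 39.1235

-0.0723 0.2410


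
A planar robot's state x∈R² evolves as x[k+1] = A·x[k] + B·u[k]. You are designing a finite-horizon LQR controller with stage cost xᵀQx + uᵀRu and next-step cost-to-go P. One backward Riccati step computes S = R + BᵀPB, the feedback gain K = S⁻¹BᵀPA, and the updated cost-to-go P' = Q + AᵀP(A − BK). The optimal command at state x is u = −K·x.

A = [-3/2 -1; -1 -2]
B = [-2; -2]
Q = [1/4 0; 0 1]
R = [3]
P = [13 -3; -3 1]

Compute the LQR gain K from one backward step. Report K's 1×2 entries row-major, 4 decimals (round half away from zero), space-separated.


0.7429 0.3429

BᵀP = [-20.0000 4.0000]
S = R + BᵀPB = [3] + [32.0000] = [35.0000]
BᵀPA = [26.0000 12.0000]
K = S⁻¹·BᵀPA = [0.7429 0.3429]
A−BK = [-0.0143 -0.3143; 0.4857 -1.3143]
AᵀP(A−BK) = [1.9357 0.5857; 0.5857 0.8857]
P' = Q + AᵀP(A−BK) = [2.1857 0.5857; 0.5857 1.8857]
tr(P') = 4.0714


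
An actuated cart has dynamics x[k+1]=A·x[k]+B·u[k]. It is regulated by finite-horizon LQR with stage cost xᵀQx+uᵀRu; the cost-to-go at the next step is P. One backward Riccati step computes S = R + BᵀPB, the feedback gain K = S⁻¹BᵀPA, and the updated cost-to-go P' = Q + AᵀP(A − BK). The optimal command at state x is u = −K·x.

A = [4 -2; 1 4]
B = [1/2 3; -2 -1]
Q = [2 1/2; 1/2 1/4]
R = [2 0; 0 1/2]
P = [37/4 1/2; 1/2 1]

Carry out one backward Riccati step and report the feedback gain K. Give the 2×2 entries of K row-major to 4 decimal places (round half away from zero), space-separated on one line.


BᵀP = [3.6250 -1.7500; 27.2500 0.5000]
S = R + BᵀPB = [2 0; 0 1/2] + [5.3125 12.6250; 12.6250 81.2500] = [7.3125 12.6250; 12.6250 81.7500]
BᵀPA = [12.7500 -14.2500; 109.5000 -52.5000]
K = S⁻¹·BᵀPA = [-0.7758 -1.1453; 1.4593 -0.4653]
A−BK = [0.0101 -0.0314; 0.9076 1.2440]
AᵀP(A−BK) = [3.1024 2.5558; 2.5558 4.2495]
P' = Q + AᵀP(A−BK) = [5.1024 3.0558; 3.0558 4.4995]
tr(P') = 9.6019

-0.7758 -1.1453 1.4593 -0.4653


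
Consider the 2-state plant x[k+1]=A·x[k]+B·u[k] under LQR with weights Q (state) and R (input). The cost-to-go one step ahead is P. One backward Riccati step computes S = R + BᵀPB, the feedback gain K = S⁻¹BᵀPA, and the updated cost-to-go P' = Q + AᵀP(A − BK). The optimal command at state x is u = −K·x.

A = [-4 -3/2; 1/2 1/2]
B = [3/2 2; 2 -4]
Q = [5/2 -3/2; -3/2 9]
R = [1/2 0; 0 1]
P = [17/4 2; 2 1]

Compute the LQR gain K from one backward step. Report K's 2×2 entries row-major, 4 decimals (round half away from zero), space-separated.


BᵀP = [10.3750 5.0000; 0.5000 0.0000]
S = R + BᵀPB = [1/2 0; 0 1] + [25.5625 0.7500; 0.7500 1.0000] = [26.0625 0.7500; 0.7500 2.0000]
BᵀPA = [-39.0000 -13.0625; -2.0000 -0.7500]
K = S⁻¹·BᵀPA = [-1.4836 -0.4958; -0.4436 -0.1891]
A−BK = [-0.8873 -0.3782; 1.6927 0.7352]
AᵀP(A−BK) = [1.5009 0.5373; 0.5373 0.1948]
P' = Q + AᵀP(A−BK) = [4.0009 -0.9627; -0.9627 9.1948]
tr(P') = 13.1958

-1.4836 -0.4958 -0.4436 -0.1891


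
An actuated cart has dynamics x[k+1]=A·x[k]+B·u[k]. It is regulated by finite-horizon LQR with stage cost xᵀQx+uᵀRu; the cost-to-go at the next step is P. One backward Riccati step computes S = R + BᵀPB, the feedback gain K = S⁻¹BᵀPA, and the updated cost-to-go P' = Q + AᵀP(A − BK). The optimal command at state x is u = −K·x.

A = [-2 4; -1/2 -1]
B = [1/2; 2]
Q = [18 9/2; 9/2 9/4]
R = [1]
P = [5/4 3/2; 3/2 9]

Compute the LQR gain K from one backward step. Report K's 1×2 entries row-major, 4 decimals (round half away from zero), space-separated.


BᵀP = [3.6250 18.7500]
S = R + BᵀPB = [1] + [39.3125] = [40.3125]
BᵀPA = [-16.6250 -4.2500]
K = S⁻¹·BᵀPA = [-0.4124 -0.1054]
A−BK = [-1.7938 4.0527; 0.3248 -0.7891]
AᵀP(A−BK) = [3.3938 -7.2527; -7.2527 16.5519]
P' = Q + AᵀP(A−BK) = [21.3938 -2.7527; -2.7527 18.8019]
tr(P') = 40.1957

-0.4124 -0.1054


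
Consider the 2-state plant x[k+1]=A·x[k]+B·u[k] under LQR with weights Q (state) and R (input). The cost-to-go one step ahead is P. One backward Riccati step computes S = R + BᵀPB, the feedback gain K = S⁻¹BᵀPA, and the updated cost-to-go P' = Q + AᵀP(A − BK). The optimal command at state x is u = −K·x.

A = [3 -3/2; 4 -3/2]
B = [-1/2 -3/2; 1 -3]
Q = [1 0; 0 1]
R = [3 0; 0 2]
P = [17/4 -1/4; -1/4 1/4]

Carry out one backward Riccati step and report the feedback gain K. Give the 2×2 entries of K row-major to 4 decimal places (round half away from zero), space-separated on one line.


BᵀP = [-2.3750 0.3750; -5.6250 -0.3750]
S = R + BᵀPB = [3 0; 0 2] + [1.5625 2.4375; 2.4375 9.5625] = [4.5625 2.4375; 2.4375 11.5625]
BᵀPA = [-5.6250 3.0000; -18.3750 9.0000]
K = S⁻¹·BᵀPA = [-0.4326 0.2724; -1.4980 0.7210]
A−BK = [0.5367 -0.2824; -0.0614 0.3905]
AᵀP(A−BK) = [6.2911 -3.2203; -3.2203 1.6943]
P' = Q + AᵀP(A−BK) = [7.2911 -3.2203; -3.2203 2.6943]
tr(P') = 9.9853

-0.4326 0.2724 -1.4980 0.7210


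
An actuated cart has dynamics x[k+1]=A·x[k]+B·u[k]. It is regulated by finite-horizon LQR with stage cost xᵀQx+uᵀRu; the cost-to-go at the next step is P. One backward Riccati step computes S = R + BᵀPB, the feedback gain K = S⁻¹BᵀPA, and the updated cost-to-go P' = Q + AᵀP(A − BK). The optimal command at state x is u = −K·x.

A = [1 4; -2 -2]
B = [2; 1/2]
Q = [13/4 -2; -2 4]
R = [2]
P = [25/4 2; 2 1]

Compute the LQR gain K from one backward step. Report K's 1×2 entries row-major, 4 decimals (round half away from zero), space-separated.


BᵀP = [13.5000 4.5000]
S = R + BᵀPB = [2] + [29.2500] = [31.2500]
BᵀPA = [4.5000 45.0000]
K = S⁻¹·BᵀPA = [0.1440 1.4400]
A−BK = [0.7120 1.1200; -2.0720 -2.7200]
AᵀP(A−BK) = [1.6020 2.5200; 2.5200 7.2000]
P' = Q + AᵀP(A−BK) = [4.8520 0.5200; 0.5200 11.2000]
tr(P') = 16.0520

0.1440 1.4400


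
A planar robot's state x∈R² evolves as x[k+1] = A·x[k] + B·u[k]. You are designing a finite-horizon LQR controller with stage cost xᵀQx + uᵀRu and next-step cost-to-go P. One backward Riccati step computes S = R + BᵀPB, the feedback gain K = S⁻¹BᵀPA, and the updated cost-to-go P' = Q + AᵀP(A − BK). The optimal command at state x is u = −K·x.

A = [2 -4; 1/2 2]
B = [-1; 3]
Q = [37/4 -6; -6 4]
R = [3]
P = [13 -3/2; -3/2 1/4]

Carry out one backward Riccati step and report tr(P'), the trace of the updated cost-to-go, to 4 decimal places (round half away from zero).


49.5229

BᵀP = [-17.5000 2.2500]
S = R + BᵀPB = [3] + [24.2500] = [27.2500]
BᵀPA = [-33.8750 74.5000]
K = S⁻¹·BᵀPA = [-1.2431 2.7339]
A−BK = [0.7569 -1.2661; 4.2294 -6.2018]
AᵀP(A−BK) = [6.9518 -14.1376; -14.1376 29.3211]
P' = Q + AᵀP(A−BK) = [16.2018 -20.1376; -20.1376 33.3211]
tr(P') = 49.5229


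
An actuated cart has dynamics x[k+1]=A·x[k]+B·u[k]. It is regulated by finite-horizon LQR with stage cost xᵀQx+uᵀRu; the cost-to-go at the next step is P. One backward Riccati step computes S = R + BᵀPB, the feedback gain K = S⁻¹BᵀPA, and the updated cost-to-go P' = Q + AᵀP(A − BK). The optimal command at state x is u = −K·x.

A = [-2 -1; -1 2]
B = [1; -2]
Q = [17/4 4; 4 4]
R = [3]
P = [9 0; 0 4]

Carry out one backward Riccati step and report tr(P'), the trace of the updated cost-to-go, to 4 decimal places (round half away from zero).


47.3571

BᵀP = [9.0000 -8.0000]
S = R + BᵀPB = [3] + [25.0000] = [28.0000]
BᵀPA = [-10.0000 -25.0000]
K = S⁻¹·BᵀPA = [-0.3571 -0.8929]
A−BK = [-1.6429 -0.1071; -1.7143 0.2143]
AᵀP(A−BK) = [36.4286 1.0714; 1.0714 2.6786]
P' = Q + AᵀP(A−BK) = [40.6786 5.0714; 5.0714 6.6786]
tr(P') = 47.3571


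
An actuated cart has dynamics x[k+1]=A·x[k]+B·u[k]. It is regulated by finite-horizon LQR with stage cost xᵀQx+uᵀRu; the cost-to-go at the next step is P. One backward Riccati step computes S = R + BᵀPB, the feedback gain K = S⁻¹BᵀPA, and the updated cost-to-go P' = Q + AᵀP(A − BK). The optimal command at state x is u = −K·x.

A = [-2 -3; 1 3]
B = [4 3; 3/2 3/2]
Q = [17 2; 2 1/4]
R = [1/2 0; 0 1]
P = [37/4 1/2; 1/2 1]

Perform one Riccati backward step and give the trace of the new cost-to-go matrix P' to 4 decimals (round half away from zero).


34.9662

BᵀP = [37.7500 3.5000; 28.5000 3.0000]
S = R + BᵀPB = [1/2 0; 0 1] + [156.2500 118.5000; 118.5000 90.0000] = [156.7500 118.5000; 118.5000 91.0000]
BᵀPA = [-72.0000 -102.7500; -54.0000 -76.5000]
K = S⁻¹·BᵀPA = [-0.6892 -1.2838; 0.3041 0.8311]
A−BK = [-0.1554 -0.3581; 1.5777 3.6791]
AᵀP(A−BK) = [2.7973 6.4459; 6.4459 14.9189]
P' = Q + AᵀP(A−BK) = [19.7973 8.4459; 8.4459 15.1689]
tr(P') = 34.9662


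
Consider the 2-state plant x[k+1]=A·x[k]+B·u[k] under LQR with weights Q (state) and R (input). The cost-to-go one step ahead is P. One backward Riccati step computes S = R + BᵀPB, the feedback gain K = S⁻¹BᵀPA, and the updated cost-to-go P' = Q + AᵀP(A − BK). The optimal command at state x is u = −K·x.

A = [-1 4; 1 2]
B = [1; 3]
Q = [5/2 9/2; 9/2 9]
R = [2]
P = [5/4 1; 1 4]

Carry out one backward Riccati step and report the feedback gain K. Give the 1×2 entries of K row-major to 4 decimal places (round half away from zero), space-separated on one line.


BᵀP = [4.2500 13.0000]
S = R + BᵀPB = [2] + [43.2500] = [45.2500]
BᵀPA = [8.7500 43.0000]
K = S⁻¹·BᵀPA = [0.1934 0.9503]
A−BK = [-1.1934 3.0497; 0.4199 -0.8508]
AᵀP(A−BK) = [1.5580 -3.3149; -3.3149 11.1381]
P' = Q + AᵀP(A−BK) = [4.0580 1.1851; 1.1851 20.1381]
tr(P') = 24.1961

0.1934 0.9503


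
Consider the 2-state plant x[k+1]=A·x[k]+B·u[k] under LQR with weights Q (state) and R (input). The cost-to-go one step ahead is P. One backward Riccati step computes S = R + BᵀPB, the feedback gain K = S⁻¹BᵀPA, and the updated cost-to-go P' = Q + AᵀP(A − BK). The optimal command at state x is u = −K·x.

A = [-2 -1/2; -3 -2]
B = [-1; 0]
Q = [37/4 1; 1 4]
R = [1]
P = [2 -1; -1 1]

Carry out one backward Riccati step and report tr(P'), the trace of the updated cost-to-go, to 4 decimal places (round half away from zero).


BᵀP = [-2.0000 1.0000]
S = R + BᵀPB = [1] + [2.0000] = [3.0000]
BᵀPA = [1.0000 -1.0000]
K = S⁻¹·BᵀPA = [0.3333 -0.3333]
A−BK = [-1.6667 -0.8333; -3.0000 -2.0000]
AᵀP(A−BK) = [4.6667 2.8333; 2.8333 2.1667]
P' = Q + AᵀP(A−BK) = [13.9167 3.8333; 3.8333 6.1667]
tr(P') = 20.0833

20.0833


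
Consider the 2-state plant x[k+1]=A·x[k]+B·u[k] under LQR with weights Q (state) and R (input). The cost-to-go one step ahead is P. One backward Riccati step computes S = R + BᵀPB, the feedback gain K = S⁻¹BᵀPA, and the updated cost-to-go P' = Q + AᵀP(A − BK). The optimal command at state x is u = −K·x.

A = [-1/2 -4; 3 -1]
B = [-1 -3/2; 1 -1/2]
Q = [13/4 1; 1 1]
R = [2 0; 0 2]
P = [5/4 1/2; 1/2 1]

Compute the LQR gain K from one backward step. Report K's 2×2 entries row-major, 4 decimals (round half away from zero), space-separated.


0.7310 0.3310 -0.5724 1.6276

BᵀP = [-0.7500 0.5000; -2.1250 -1.2500]
S = R + BᵀPB = [2 0; 0 2] + [1.2500 0.8750; 0.8750 3.8125] = [3.2500 0.8750; 0.8750 5.8125]
BᵀPA = [1.8750 2.5000; -2.6875 9.7500]
K = S⁻¹·BᵀPA = [0.7310 0.3310; -0.5724 1.6276]
A−BK = [-0.6276 -1.2276; 1.9828 -0.5172]
AᵀP(A−BK) = [4.9034 -2.4966; -2.4966 8.3034]
P' = Q + AᵀP(A−BK) = [8.1534 -1.4966; -1.4966 9.3034]
tr(P') = 17.4569


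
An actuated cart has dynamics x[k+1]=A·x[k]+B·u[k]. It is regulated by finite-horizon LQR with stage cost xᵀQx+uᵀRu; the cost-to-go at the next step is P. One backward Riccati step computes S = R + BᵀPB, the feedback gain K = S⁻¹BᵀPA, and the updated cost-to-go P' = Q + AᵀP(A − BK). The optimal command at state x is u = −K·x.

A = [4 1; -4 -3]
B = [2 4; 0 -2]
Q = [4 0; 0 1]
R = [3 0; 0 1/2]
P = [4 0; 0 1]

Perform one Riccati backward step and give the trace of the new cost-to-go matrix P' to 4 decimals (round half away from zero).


BᵀP = [8.0000 0.0000; 16.0000 -2.0000]
S = R + BᵀPB = [3 0; 0 1/2] + [16.0000 32.0000; 32.0000 68.0000] = [19.0000 32.0000; 32.0000 68.5000]
BᵀPA = [32.0000 8.0000; 72.0000 22.0000]
K = S⁻¹·BᵀPA = [-0.4036 -0.5622; 1.2396 0.5838]
A−BK = [-0.1514 -0.2108; -1.5207 -1.8324]
AᵀP(A−BK) = [3.6613 3.9568; 3.9568 4.6541]
P' = Q + AᵀP(A−BK) = [7.6613 3.9568; 3.9568 5.6541]
tr(P') = 13.3153

13.3153


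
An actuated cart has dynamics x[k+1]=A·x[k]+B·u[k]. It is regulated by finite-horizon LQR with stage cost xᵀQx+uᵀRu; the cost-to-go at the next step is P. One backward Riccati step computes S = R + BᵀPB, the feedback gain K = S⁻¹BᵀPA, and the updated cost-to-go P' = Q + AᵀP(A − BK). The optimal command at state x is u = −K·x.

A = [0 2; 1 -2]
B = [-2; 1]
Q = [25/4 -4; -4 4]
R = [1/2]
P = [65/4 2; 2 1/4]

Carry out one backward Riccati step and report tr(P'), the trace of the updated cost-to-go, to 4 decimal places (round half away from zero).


10.6937

BᵀP = [-30.5000 -3.7500]
S = R + BᵀPB = [1/2] + [57.2500] = [57.7500]
BᵀPA = [-3.7500 -53.5000]
K = S⁻¹·BᵀPA = [-0.0649 -0.9264]
A−BK = [-0.1299 0.1472; 1.0649 -1.0736]
AᵀP(A−BK) = [0.0065 0.0260; 0.0260 0.4372]
P' = Q + AᵀP(A−BK) = [6.2565 -3.9740; -3.9740 4.4372]
tr(P') = 10.6937
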